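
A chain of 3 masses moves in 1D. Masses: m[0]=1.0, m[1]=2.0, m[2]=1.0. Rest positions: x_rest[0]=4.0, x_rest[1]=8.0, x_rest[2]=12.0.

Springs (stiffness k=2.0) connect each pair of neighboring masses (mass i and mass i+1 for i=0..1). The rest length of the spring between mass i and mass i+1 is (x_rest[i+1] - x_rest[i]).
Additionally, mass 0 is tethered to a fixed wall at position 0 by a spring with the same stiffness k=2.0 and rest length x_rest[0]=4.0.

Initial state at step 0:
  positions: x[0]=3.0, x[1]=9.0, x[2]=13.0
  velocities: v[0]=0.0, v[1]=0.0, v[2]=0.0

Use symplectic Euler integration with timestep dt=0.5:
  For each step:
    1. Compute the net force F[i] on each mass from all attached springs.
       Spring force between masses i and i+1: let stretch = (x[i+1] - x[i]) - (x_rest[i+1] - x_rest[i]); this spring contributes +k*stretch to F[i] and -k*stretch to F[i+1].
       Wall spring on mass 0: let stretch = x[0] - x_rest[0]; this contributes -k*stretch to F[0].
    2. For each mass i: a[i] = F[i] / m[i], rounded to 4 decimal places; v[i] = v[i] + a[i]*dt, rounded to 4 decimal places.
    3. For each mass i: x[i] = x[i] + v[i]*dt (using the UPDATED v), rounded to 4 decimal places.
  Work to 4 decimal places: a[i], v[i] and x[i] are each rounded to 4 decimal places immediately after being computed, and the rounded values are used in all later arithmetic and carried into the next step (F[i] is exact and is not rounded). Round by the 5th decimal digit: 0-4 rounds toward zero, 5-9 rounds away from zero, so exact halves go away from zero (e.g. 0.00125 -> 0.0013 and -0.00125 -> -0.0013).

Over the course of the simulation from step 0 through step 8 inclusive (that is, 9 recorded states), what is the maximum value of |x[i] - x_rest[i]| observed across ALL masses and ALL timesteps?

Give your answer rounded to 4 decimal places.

Answer: 1.7500

Derivation:
Step 0: x=[3.0000 9.0000 13.0000] v=[0.0000 0.0000 0.0000]
Step 1: x=[4.5000 8.5000 13.0000] v=[3.0000 -1.0000 0.0000]
Step 2: x=[5.7500 8.1250 12.7500] v=[2.5000 -0.7500 -0.5000]
Step 3: x=[5.3125 8.3125 12.1875] v=[-0.8750 0.3750 -1.1250]
Step 4: x=[3.7188 8.7188 11.6875] v=[-3.1875 0.8125 -1.0000]
Step 5: x=[2.7657 8.6172 11.7032] v=[-1.9063 -0.2032 0.0313]
Step 6: x=[3.3555 7.8242 12.1759] v=[1.1795 -1.5860 0.9453]
Step 7: x=[4.5019 7.0020 12.4727] v=[2.2927 -1.6445 0.5936]
Step 8: x=[4.6474 6.9224 12.0342] v=[0.2909 -0.1592 -0.8771]
Max displacement = 1.7500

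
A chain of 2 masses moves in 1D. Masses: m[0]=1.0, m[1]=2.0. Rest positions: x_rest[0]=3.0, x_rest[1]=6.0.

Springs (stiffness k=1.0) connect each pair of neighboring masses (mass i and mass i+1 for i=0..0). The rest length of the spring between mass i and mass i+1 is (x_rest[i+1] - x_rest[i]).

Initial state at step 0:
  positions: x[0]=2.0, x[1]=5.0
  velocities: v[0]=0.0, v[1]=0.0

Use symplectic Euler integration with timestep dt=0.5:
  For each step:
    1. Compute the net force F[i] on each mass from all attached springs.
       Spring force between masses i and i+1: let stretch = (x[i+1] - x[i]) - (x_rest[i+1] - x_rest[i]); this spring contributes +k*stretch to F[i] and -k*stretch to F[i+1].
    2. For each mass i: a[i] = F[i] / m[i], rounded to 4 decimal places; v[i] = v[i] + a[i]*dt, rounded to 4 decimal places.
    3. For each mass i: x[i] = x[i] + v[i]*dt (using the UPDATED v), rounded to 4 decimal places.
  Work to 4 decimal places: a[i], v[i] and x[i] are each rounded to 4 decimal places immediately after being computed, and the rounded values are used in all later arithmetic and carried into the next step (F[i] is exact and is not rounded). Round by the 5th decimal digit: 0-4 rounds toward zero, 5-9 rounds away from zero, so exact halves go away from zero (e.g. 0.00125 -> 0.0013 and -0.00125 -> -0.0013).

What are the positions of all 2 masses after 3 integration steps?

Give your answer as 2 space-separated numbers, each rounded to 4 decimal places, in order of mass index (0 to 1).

Step 0: x=[2.0000 5.0000] v=[0.0000 0.0000]
Step 1: x=[2.0000 5.0000] v=[0.0000 0.0000]
Step 2: x=[2.0000 5.0000] v=[0.0000 0.0000]
Step 3: x=[2.0000 5.0000] v=[0.0000 0.0000]

Answer: 2.0000 5.0000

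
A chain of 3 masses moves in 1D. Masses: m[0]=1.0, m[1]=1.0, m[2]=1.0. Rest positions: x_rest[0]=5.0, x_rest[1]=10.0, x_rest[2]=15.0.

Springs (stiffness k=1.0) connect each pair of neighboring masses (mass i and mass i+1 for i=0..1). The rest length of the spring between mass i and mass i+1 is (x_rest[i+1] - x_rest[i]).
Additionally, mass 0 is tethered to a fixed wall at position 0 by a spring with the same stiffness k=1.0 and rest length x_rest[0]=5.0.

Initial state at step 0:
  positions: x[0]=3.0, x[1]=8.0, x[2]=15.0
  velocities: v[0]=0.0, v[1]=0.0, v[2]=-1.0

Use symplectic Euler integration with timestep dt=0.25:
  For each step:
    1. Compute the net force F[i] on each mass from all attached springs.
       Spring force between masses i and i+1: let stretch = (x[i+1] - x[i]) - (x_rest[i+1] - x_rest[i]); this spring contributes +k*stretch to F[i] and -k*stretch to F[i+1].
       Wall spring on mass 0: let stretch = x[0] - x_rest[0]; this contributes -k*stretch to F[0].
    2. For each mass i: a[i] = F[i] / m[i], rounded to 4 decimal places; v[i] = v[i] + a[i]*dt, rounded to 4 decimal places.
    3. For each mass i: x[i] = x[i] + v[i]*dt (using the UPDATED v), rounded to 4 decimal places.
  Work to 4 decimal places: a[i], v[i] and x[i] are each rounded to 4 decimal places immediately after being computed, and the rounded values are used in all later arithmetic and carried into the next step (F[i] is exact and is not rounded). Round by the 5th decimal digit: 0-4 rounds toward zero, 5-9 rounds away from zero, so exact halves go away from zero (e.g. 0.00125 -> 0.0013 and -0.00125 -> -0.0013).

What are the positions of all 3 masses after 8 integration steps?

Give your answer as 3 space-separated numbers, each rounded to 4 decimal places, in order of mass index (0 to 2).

Step 0: x=[3.0000 8.0000 15.0000] v=[0.0000 0.0000 -1.0000]
Step 1: x=[3.1250 8.1250 14.6250] v=[0.5000 0.5000 -1.5000]
Step 2: x=[3.3672 8.3438 14.1563] v=[0.9688 0.8750 -1.8750]
Step 3: x=[3.7100 8.6148 13.6368] v=[1.3712 1.0840 -2.0781]
Step 4: x=[4.1275 8.8931 13.1159] v=[1.6699 1.1133 -2.0836]
Step 5: x=[4.5849 9.1375 12.6436] v=[1.8294 0.9776 -1.8893]
Step 6: x=[5.0402 9.3165 12.2647] v=[1.8213 0.7160 -1.5158]
Step 7: x=[5.4478 9.4125 12.0140] v=[1.6303 0.3840 -1.0029]
Step 8: x=[5.7627 9.4233 11.9132] v=[1.2595 0.0432 -0.4033]

Answer: 5.7627 9.4233 11.9132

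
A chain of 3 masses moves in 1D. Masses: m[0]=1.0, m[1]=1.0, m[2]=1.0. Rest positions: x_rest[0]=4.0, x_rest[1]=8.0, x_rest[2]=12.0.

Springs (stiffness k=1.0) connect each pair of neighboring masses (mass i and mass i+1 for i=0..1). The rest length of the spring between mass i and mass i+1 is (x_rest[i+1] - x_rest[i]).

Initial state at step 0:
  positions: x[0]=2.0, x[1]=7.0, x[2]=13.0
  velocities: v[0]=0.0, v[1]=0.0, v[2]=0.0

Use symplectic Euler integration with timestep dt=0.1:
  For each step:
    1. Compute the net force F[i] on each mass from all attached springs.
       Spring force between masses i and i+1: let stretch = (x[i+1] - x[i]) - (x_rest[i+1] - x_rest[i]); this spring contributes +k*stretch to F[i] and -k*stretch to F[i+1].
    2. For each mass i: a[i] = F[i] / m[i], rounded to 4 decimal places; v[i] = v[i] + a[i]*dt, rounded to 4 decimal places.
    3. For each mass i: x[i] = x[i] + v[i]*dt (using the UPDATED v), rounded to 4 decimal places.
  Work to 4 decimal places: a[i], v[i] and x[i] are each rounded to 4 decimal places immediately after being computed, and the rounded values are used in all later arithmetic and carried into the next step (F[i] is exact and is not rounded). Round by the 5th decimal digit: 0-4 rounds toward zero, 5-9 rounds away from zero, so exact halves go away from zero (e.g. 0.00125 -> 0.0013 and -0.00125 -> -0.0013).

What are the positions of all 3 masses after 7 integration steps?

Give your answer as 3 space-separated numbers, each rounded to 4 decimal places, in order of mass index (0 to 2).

Answer: 2.2796 7.2441 12.4767

Derivation:
Step 0: x=[2.0000 7.0000 13.0000] v=[0.0000 0.0000 0.0000]
Step 1: x=[2.0100 7.0100 12.9800] v=[0.1000 0.1000 -0.2000]
Step 2: x=[2.0300 7.0297 12.9403] v=[0.2000 0.1970 -0.3970]
Step 3: x=[2.0600 7.0585 12.8815] v=[0.3000 0.2881 -0.5881]
Step 4: x=[2.1000 7.0956 12.8045] v=[0.3999 0.3706 -0.7704]
Step 5: x=[2.1500 7.1398 12.7104] v=[0.4995 0.4419 -0.9413]
Step 6: x=[2.2099 7.1898 12.6006] v=[0.5985 0.5000 -1.0984]
Step 7: x=[2.2796 7.2441 12.4767] v=[0.6965 0.5431 -1.2395]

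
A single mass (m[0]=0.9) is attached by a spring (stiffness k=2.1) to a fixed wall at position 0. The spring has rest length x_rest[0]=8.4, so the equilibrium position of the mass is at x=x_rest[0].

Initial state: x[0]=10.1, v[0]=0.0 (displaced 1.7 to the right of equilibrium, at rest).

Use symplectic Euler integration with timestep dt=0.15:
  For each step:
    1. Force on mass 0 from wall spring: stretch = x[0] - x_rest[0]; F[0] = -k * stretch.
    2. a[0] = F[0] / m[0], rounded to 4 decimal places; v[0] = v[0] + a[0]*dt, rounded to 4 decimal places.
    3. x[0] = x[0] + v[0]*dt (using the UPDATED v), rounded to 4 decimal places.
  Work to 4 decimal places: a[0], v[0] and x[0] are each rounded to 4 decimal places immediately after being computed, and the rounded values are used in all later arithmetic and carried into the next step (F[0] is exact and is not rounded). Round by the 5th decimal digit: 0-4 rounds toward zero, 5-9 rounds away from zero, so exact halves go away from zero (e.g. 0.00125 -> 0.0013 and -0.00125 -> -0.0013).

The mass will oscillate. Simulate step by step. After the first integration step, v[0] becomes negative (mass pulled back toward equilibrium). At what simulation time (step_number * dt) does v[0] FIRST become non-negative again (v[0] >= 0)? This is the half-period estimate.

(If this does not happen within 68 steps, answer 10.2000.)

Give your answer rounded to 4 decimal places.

Answer: 2.1000

Derivation:
Step 0: x=[10.1000] v=[0.0000]
Step 1: x=[10.0108] v=[-0.5950]
Step 2: x=[9.8370] v=[-1.1588]
Step 3: x=[9.5877] v=[-1.6618]
Step 4: x=[9.2761] v=[-2.0775]
Step 5: x=[8.9185] v=[-2.3841]
Step 6: x=[8.5337] v=[-2.5656]
Step 7: x=[8.1418] v=[-2.6124]
Step 8: x=[7.7635] v=[-2.5220]
Step 9: x=[7.4186] v=[-2.2992]
Step 10: x=[7.1252] v=[-1.9557]
Step 11: x=[6.8988] v=[-1.5095]
Step 12: x=[6.7512] v=[-0.9841]
Step 13: x=[6.6902] v=[-0.4070]
Step 14: x=[6.7189] v=[0.1914]
First v>=0 after going negative at step 14, time=2.1000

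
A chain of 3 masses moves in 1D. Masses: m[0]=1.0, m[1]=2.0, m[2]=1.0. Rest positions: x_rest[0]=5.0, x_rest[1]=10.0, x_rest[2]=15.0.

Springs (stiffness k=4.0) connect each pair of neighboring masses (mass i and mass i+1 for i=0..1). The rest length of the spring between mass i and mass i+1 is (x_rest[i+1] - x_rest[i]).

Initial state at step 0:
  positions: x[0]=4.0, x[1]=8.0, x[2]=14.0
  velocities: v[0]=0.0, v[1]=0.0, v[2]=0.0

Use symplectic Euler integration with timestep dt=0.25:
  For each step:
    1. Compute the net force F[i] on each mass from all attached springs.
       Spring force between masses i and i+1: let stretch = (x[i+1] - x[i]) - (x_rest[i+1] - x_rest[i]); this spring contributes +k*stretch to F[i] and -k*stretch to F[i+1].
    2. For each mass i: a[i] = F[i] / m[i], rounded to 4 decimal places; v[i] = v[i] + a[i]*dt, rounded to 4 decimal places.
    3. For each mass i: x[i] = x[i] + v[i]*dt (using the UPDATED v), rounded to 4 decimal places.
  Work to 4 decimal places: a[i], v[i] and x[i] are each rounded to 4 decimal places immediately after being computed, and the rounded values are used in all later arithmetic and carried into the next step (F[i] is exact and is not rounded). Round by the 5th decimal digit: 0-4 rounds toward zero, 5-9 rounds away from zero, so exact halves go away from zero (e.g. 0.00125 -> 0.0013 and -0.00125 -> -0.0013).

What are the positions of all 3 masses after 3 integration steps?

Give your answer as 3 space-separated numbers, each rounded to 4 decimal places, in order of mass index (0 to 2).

Answer: 3.0625 8.9375 13.0625

Derivation:
Step 0: x=[4.0000 8.0000 14.0000] v=[0.0000 0.0000 0.0000]
Step 1: x=[3.7500 8.2500 13.7500] v=[-1.0000 1.0000 -1.0000]
Step 2: x=[3.3750 8.6250 13.3750] v=[-1.5000 1.5000 -1.5000]
Step 3: x=[3.0625 8.9375 13.0625] v=[-1.2500 1.2500 -1.2500]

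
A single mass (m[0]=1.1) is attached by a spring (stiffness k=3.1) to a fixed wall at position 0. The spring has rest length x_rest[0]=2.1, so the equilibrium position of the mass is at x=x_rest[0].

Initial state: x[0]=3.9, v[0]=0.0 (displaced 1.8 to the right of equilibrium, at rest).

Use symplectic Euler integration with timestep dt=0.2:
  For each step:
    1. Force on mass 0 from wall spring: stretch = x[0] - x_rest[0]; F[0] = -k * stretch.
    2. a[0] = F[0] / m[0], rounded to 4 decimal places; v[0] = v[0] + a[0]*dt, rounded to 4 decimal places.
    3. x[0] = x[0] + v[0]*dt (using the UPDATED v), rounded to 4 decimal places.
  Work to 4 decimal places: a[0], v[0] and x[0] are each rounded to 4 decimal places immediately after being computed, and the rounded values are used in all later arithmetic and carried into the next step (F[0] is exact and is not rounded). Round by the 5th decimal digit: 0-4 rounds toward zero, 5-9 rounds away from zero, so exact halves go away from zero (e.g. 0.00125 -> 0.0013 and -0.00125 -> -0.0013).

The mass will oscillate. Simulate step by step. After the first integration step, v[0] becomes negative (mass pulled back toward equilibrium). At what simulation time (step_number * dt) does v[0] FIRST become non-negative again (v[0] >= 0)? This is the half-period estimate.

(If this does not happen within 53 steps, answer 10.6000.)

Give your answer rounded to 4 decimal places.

Step 0: x=[3.9000] v=[0.0000]
Step 1: x=[3.6971] v=[-1.0145]
Step 2: x=[3.3142] v=[-1.9147]
Step 3: x=[2.7944] v=[-2.5991]
Step 4: x=[2.1963] v=[-2.9905]
Step 5: x=[1.5873] v=[-3.0448]
Step 6: x=[1.0361] v=[-2.7558]
Step 7: x=[0.6049] v=[-2.1561]
Step 8: x=[0.3422] v=[-1.3134]
Step 9: x=[0.2777] v=[-0.3226]
Step 10: x=[0.4186] v=[0.7045]
First v>=0 after going negative at step 10, time=2.0000

Answer: 2.0000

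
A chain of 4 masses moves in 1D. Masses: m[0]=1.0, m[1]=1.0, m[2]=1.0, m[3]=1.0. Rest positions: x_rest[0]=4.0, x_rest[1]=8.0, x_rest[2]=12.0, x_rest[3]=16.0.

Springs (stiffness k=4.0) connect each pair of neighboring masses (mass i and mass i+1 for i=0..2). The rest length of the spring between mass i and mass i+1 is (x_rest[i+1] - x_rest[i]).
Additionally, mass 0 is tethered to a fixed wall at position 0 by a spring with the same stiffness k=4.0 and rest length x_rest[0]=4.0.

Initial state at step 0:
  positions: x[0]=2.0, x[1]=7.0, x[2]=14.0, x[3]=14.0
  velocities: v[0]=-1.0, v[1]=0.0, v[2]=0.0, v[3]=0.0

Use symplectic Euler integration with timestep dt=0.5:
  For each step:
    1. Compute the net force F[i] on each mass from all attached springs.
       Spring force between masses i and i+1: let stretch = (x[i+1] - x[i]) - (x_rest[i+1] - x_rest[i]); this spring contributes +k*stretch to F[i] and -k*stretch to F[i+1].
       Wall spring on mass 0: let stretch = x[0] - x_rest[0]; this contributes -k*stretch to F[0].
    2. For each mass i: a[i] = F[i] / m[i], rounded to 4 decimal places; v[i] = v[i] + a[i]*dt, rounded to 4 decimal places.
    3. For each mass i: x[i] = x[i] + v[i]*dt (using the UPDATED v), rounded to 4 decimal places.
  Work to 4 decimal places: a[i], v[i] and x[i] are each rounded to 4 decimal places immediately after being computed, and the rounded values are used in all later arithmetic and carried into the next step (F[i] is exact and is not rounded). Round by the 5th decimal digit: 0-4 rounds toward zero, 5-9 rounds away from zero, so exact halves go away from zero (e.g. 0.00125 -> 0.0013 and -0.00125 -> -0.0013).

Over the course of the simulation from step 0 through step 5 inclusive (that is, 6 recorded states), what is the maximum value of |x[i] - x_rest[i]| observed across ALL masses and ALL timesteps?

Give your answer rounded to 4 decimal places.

Answer: 5.0000

Derivation:
Step 0: x=[2.0000 7.0000 14.0000 14.0000] v=[-1.0000 0.0000 0.0000 0.0000]
Step 1: x=[4.5000 9.0000 7.0000 18.0000] v=[5.0000 4.0000 -14.0000 8.0000]
Step 2: x=[7.0000 4.5000 13.0000 15.0000] v=[5.0000 -9.0000 12.0000 -6.0000]
Step 3: x=[0.0000 11.0000 12.5000 14.0000] v=[-14.0000 13.0000 -1.0000 -2.0000]
Step 4: x=[4.0000 8.0000 12.0000 15.5000] v=[8.0000 -6.0000 -1.0000 3.0000]
Step 5: x=[8.0000 5.0000 11.0000 17.5000] v=[8.0000 -6.0000 -2.0000 4.0000]
Max displacement = 5.0000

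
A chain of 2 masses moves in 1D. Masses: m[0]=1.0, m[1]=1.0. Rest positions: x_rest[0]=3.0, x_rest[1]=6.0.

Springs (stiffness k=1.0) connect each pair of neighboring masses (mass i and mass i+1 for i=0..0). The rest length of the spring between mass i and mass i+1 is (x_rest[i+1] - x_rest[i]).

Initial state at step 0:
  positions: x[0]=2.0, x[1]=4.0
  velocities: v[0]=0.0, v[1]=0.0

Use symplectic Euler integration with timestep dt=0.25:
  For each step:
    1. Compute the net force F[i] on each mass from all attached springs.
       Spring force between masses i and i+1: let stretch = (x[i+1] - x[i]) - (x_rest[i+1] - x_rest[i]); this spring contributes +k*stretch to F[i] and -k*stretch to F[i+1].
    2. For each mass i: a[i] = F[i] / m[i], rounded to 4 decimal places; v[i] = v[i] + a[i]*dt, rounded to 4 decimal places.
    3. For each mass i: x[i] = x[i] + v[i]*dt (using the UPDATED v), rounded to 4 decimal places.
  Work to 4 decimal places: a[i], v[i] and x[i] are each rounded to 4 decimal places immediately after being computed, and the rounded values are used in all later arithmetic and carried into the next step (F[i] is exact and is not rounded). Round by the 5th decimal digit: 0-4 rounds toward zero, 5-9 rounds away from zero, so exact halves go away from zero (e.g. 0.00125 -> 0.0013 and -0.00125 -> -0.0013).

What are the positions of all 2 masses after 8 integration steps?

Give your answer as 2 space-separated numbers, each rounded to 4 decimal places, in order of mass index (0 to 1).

Step 0: x=[2.0000 4.0000] v=[0.0000 0.0000]
Step 1: x=[1.9375 4.0625] v=[-0.2500 0.2500]
Step 2: x=[1.8203 4.1797] v=[-0.4688 0.4688]
Step 3: x=[1.6631 4.3370] v=[-0.6290 0.6290]
Step 4: x=[1.4855 4.5146] v=[-0.7105 0.7105]
Step 5: x=[1.3097 4.6904] v=[-0.7032 0.7032]
Step 6: x=[1.1577 4.8424] v=[-0.6080 0.6080]
Step 7: x=[1.0485 4.9516] v=[-0.4368 0.4368]
Step 8: x=[0.9958 5.0044] v=[-0.2110 0.2110]

Answer: 0.9958 5.0044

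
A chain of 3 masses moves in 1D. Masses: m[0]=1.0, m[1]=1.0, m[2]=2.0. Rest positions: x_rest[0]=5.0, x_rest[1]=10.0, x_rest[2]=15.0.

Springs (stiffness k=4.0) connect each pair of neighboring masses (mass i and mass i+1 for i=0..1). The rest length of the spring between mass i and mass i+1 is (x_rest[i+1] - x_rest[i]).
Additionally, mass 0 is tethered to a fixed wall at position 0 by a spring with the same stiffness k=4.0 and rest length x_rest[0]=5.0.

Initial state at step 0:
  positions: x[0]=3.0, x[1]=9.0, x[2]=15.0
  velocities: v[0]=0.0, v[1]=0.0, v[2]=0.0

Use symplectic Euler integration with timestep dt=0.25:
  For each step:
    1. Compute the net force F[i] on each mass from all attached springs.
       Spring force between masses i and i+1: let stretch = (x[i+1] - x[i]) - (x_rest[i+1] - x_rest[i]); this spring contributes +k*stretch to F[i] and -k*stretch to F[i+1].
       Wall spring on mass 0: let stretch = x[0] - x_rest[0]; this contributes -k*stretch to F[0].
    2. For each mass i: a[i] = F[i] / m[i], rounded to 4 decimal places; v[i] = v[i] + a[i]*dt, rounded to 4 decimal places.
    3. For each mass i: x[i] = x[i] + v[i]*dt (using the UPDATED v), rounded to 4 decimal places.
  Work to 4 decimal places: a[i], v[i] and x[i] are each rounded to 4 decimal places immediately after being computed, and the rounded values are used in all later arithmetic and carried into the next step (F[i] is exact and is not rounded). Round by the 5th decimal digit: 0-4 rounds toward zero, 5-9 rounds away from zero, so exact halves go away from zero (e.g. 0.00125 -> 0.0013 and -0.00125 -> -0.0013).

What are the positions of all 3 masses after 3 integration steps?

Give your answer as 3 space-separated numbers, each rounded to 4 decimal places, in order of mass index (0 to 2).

Step 0: x=[3.0000 9.0000 15.0000] v=[0.0000 0.0000 0.0000]
Step 1: x=[3.7500 9.0000 14.8750] v=[3.0000 0.0000 -0.5000]
Step 2: x=[4.8750 9.1563 14.6406] v=[4.5000 0.6250 -0.9375]
Step 3: x=[5.8516 9.6133 14.3457] v=[3.9063 1.8280 -1.1797]

Answer: 5.8516 9.6133 14.3457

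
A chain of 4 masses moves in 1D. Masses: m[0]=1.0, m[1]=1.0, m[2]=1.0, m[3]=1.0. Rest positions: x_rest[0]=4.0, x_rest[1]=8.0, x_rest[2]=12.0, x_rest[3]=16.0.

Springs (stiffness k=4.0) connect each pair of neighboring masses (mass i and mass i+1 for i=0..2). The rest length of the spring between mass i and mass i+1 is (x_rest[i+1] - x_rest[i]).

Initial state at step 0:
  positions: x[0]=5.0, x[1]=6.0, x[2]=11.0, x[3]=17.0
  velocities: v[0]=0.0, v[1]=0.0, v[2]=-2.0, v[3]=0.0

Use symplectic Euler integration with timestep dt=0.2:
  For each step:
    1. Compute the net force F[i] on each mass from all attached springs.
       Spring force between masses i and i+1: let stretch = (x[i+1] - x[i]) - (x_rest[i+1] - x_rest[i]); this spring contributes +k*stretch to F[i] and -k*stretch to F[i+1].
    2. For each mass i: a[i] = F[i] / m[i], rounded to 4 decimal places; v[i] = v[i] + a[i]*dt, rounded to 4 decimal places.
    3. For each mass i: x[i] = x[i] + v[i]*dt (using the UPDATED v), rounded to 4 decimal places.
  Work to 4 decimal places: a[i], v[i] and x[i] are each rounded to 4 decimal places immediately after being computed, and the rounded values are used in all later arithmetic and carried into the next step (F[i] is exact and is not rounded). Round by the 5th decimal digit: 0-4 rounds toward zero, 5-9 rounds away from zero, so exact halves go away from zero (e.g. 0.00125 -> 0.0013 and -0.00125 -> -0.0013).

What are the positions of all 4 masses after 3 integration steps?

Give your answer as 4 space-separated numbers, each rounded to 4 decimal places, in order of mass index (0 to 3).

Answer: 2.9361 8.4556 11.1819 15.2264

Derivation:
Step 0: x=[5.0000 6.0000 11.0000 17.0000] v=[0.0000 0.0000 -2.0000 0.0000]
Step 1: x=[4.5200 6.6400 10.7600 16.6800] v=[-2.4000 3.2000 -1.2000 -1.6000]
Step 2: x=[3.7392 7.6000 10.8080 16.0528] v=[-3.9040 4.8000 0.2400 -3.1360]
Step 3: x=[2.9361 8.4556 11.1819 15.2264] v=[-4.0154 4.2778 1.8694 -4.1318]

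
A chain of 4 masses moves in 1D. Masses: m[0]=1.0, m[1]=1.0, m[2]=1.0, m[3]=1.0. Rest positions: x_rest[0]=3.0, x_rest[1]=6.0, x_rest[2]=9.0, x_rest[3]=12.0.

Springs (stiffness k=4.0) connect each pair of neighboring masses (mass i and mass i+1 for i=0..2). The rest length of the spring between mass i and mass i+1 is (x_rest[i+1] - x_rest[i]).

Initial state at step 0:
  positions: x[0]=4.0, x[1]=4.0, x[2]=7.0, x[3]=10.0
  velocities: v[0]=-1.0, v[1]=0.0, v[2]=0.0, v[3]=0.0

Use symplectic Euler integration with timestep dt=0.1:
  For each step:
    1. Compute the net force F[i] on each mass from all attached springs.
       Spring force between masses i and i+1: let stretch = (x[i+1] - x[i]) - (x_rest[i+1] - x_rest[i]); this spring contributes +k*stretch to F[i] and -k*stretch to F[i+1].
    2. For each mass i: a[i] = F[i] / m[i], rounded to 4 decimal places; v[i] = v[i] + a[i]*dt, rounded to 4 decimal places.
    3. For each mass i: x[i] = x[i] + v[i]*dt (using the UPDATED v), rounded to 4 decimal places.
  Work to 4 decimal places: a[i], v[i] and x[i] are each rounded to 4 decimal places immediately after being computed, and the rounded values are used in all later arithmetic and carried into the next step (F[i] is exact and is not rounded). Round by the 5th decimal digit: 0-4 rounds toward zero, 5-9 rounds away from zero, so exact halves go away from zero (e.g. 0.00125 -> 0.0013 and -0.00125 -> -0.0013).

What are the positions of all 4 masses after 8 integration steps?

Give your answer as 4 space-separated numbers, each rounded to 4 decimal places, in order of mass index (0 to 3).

Step 0: x=[4.0000 4.0000 7.0000 10.0000] v=[-1.0000 0.0000 0.0000 0.0000]
Step 1: x=[3.7800 4.1200 7.0000 10.0000] v=[-2.2000 1.2000 0.0000 0.0000]
Step 2: x=[3.4536 4.3416 7.0048 10.0000] v=[-3.2640 2.2160 0.0480 0.0000]
Step 3: x=[3.0427 4.6342 7.0229 10.0002] v=[-4.1088 2.9261 0.1808 0.0019]
Step 4: x=[2.5755 4.9587 7.0645 10.0013] v=[-4.6722 3.2450 0.4162 0.0110]
Step 5: x=[2.0836 5.2721 7.1394 10.0049] v=[-4.9189 3.1340 0.7486 0.0363]
Step 6: x=[1.5993 5.5327 7.2542 10.0139] v=[-4.8435 2.6055 1.1479 0.0901]
Step 7: x=[1.1523 5.7048 7.4105 10.0325] v=[-4.4701 1.7207 1.5632 0.1862]
Step 8: x=[0.7674 5.7630 7.6035 10.0662] v=[-3.8491 0.5820 1.9297 0.3374]

Answer: 0.7674 5.7630 7.6035 10.0662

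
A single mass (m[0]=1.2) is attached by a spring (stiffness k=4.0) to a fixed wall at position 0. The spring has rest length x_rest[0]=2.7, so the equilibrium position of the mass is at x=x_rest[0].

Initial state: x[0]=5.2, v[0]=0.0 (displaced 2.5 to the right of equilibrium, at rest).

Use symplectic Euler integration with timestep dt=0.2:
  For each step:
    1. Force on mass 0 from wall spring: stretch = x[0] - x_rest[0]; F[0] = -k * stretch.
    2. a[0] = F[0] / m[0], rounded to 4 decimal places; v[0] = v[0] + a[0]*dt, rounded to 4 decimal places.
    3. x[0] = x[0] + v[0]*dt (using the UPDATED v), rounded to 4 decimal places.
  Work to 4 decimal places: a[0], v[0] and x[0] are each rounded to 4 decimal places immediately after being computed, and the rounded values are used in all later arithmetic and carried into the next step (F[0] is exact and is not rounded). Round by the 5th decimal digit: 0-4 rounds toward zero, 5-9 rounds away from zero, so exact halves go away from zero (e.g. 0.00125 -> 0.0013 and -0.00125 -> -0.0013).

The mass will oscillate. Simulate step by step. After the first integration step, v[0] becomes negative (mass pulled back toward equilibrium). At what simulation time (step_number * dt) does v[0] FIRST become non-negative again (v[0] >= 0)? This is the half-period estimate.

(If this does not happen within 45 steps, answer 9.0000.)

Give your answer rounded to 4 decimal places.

Answer: 1.8000

Derivation:
Step 0: x=[5.2000] v=[0.0000]
Step 1: x=[4.8667] v=[-1.6667]
Step 2: x=[4.2445] v=[-3.1112]
Step 3: x=[3.4163] v=[-4.1409]
Step 4: x=[2.4926] v=[-4.6184]
Step 5: x=[1.5966] v=[-4.4801]
Step 6: x=[0.8477] v=[-3.7445]
Step 7: x=[0.3458] v=[-2.5096]
Step 8: x=[0.1578] v=[-0.9401]
Step 9: x=[0.3087] v=[0.7547]
First v>=0 after going negative at step 9, time=1.8000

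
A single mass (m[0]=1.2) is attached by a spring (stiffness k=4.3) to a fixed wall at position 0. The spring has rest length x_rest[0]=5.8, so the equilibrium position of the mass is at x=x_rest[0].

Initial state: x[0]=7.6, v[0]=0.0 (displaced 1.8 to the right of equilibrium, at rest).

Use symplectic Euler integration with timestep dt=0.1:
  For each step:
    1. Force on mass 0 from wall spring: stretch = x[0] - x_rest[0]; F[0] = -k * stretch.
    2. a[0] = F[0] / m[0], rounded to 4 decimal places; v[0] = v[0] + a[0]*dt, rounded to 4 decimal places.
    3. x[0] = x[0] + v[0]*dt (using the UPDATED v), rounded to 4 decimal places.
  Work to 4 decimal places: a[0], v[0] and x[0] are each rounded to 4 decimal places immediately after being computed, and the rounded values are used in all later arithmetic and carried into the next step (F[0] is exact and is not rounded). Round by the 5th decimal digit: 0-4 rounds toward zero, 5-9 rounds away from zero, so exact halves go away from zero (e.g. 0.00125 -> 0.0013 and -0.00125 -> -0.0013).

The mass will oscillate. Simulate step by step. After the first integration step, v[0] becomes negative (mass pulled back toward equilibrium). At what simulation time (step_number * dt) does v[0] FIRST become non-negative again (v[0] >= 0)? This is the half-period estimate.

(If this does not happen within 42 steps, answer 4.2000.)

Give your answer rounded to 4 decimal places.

Answer: 1.7000

Derivation:
Step 0: x=[7.6000] v=[0.0000]
Step 1: x=[7.5355] v=[-0.6450]
Step 2: x=[7.4088] v=[-1.2669]
Step 3: x=[7.2245] v=[-1.8434]
Step 4: x=[6.9891] v=[-2.3539]
Step 5: x=[6.7111] v=[-2.7800]
Step 6: x=[6.4005] v=[-3.1065]
Step 7: x=[6.0683] v=[-3.3217]
Step 8: x=[5.7265] v=[-3.4178]
Step 9: x=[5.3874] v=[-3.3915]
Step 10: x=[5.0630] v=[-3.2437]
Step 11: x=[4.7650] v=[-2.9796]
Step 12: x=[4.5041] v=[-2.6087]
Step 13: x=[4.2897] v=[-2.1443]
Step 14: x=[4.1294] v=[-1.6031]
Step 15: x=[4.0290] v=[-1.0045]
Step 16: x=[3.9920] v=[-0.3699]
Step 17: x=[4.0198] v=[0.2780]
First v>=0 after going negative at step 17, time=1.7000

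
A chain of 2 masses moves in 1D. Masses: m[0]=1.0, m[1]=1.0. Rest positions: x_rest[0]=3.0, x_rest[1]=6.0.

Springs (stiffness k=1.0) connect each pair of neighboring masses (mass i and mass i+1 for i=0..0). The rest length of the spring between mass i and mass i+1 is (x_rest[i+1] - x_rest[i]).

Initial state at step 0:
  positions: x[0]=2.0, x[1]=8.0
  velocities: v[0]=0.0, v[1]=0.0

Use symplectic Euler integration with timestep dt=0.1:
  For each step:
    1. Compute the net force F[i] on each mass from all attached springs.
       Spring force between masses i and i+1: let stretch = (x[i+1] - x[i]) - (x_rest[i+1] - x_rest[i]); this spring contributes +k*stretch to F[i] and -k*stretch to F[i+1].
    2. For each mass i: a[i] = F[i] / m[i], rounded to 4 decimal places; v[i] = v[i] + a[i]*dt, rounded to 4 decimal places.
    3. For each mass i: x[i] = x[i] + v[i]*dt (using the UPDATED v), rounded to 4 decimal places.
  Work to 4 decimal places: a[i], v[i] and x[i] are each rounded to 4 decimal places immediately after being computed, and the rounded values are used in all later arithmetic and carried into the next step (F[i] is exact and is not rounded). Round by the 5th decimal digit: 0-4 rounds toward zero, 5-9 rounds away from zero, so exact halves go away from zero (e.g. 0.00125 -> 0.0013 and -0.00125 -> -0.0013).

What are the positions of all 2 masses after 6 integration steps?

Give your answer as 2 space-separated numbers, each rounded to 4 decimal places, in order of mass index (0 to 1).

Answer: 2.5891 7.4110

Derivation:
Step 0: x=[2.0000 8.0000] v=[0.0000 0.0000]
Step 1: x=[2.0300 7.9700] v=[0.3000 -0.3000]
Step 2: x=[2.0894 7.9106] v=[0.5940 -0.5940]
Step 3: x=[2.1770 7.8230] v=[0.8761 -0.8761]
Step 4: x=[2.2911 7.7089] v=[1.1407 -1.1407]
Step 5: x=[2.4294 7.5707] v=[1.3825 -1.3825]
Step 6: x=[2.5891 7.4110] v=[1.5966 -1.5966]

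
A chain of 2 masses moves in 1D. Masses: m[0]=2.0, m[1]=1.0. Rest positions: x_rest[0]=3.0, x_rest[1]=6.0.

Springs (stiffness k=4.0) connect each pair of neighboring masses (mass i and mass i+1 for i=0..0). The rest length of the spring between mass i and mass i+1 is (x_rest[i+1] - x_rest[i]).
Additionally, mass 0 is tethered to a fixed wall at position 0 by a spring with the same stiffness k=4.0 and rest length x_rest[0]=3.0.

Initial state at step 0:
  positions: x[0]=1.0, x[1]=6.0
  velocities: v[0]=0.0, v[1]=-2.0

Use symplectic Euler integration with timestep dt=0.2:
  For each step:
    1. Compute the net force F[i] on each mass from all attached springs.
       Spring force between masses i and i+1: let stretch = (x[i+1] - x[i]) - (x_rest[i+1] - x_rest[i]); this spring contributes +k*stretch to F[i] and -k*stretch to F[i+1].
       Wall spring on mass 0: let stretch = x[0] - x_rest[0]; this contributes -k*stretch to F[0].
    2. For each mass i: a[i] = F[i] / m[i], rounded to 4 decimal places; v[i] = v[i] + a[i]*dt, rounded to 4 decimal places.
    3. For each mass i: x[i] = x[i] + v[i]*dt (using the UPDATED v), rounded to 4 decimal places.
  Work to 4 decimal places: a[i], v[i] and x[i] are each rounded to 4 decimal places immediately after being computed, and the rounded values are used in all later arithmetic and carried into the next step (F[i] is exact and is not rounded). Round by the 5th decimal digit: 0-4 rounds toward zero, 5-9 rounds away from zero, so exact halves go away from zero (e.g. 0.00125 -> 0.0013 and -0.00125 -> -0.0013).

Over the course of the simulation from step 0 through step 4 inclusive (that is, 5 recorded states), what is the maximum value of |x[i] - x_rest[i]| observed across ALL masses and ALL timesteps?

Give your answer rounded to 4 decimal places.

Step 0: x=[1.0000 6.0000] v=[0.0000 -2.0000]
Step 1: x=[1.3200 5.2800] v=[1.6000 -3.6000]
Step 2: x=[1.8512 4.4064] v=[2.6560 -4.3680]
Step 3: x=[2.4387 3.6040] v=[2.9376 -4.0122]
Step 4: x=[2.9243 3.0951] v=[2.4282 -2.5444]
Max displacement = 2.9049

Answer: 2.9049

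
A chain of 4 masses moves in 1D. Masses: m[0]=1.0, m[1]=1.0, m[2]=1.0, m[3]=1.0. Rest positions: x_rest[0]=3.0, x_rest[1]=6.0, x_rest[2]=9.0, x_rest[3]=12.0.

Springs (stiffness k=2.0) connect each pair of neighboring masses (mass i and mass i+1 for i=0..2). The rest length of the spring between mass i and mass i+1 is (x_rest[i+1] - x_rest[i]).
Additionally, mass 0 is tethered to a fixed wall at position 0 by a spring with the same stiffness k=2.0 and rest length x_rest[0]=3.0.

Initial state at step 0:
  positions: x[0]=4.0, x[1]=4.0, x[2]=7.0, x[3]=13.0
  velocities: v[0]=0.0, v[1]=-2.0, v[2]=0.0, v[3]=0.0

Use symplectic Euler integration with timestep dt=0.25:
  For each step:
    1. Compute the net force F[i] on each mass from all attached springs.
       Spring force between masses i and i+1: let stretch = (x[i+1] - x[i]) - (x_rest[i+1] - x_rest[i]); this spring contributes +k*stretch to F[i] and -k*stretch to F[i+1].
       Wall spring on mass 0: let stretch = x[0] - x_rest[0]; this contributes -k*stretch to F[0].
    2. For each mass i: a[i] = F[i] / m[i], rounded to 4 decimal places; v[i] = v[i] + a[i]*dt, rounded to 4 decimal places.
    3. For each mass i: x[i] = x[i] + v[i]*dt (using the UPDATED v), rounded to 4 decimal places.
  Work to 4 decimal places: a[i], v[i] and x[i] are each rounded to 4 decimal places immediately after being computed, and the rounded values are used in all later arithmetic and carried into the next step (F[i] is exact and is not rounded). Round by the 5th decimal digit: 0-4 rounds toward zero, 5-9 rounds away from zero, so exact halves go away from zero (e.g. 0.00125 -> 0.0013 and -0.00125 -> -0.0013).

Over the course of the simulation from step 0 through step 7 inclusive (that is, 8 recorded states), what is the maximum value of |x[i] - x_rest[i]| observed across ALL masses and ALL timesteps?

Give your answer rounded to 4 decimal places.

Answer: 2.6048

Derivation:
Step 0: x=[4.0000 4.0000 7.0000 13.0000] v=[0.0000 -2.0000 0.0000 0.0000]
Step 1: x=[3.5000 3.8750 7.3750 12.6250] v=[-2.0000 -0.5000 1.5000 -1.5000]
Step 2: x=[2.6094 4.1406 7.9688 11.9688] v=[-3.5625 1.0625 2.3750 -2.6250]
Step 3: x=[1.5840 4.6934 8.5840 11.1876] v=[-4.1016 2.2110 2.4609 -3.1250]
Step 4: x=[0.7493 5.3438 9.0384 10.4559] v=[-3.3389 2.6016 1.8174 -2.9268]
Step 5: x=[0.3952 5.8817 9.2081 9.9220] v=[-1.4163 2.1517 0.6789 -2.1356]
Step 6: x=[0.6776 6.1496 9.0513 9.6739] v=[1.1294 1.0717 -0.6274 -0.9926]
Step 7: x=[1.5593 6.0962 8.6096 9.7229] v=[3.5266 -0.2135 -1.7670 0.1961]
Max displacement = 2.6048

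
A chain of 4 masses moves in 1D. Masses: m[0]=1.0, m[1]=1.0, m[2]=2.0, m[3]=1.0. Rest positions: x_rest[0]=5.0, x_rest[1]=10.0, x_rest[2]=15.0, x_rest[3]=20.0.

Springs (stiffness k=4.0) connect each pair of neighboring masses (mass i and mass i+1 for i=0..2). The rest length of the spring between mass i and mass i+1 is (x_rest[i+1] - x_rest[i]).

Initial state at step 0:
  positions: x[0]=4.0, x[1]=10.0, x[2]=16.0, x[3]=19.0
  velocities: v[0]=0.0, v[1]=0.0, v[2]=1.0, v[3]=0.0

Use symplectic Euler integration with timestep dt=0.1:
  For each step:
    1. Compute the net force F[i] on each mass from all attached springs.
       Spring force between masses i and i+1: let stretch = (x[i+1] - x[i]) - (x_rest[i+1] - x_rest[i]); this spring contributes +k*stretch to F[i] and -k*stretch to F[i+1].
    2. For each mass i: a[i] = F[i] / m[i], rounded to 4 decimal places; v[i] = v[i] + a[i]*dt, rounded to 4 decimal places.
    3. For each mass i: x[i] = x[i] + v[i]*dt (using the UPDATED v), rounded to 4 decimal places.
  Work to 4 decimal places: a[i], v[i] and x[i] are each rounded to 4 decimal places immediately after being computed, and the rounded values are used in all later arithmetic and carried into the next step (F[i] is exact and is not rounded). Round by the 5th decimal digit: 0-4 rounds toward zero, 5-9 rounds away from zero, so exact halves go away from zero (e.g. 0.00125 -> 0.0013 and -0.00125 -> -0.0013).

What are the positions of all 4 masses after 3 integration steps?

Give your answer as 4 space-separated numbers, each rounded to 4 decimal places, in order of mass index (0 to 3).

Answer: 4.2322 10.0117 15.9440 19.4681

Derivation:
Step 0: x=[4.0000 10.0000 16.0000 19.0000] v=[0.0000 0.0000 1.0000 0.0000]
Step 1: x=[4.0400 10.0000 16.0400 19.0800] v=[0.4000 0.0000 0.4000 0.8000]
Step 2: x=[4.1184 10.0032 16.0200 19.2384] v=[0.7840 0.0320 -0.2000 1.5840]
Step 3: x=[4.2322 10.0117 15.9440 19.4681] v=[1.1379 0.0848 -0.7597 2.2966]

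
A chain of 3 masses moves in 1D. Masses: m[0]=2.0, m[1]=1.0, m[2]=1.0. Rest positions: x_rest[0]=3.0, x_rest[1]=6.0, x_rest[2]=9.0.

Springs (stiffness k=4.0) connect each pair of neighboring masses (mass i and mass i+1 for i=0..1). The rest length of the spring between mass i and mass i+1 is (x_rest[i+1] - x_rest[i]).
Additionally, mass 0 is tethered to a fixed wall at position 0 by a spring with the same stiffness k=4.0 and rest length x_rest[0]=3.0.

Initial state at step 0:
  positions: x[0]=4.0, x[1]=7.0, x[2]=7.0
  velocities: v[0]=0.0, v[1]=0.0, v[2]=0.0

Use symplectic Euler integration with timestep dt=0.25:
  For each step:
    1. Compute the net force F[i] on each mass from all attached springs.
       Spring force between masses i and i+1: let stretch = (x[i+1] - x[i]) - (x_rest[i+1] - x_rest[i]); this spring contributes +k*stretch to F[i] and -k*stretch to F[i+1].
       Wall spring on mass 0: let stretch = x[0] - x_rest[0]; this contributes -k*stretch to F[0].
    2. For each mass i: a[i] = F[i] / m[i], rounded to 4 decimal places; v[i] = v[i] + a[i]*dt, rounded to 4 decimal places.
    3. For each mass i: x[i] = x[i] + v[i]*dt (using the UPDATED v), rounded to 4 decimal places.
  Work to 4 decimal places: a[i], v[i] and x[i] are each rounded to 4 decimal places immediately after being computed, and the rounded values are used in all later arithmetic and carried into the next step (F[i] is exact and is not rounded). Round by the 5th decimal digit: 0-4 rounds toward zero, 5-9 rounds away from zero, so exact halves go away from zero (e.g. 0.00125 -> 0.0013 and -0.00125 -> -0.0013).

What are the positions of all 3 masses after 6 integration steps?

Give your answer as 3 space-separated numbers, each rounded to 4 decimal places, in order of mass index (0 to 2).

Step 0: x=[4.0000 7.0000 7.0000] v=[0.0000 0.0000 0.0000]
Step 1: x=[3.8750 6.2500 7.7500] v=[-0.5000 -3.0000 3.0000]
Step 2: x=[3.5625 5.2813 8.8750] v=[-1.2500 -3.8750 4.5000]
Step 3: x=[3.0195 4.7813 9.8516] v=[-2.1719 -2.0001 3.9063]
Step 4: x=[2.3193 5.1084 10.3106] v=[-2.8008 1.3084 1.8360]
Step 5: x=[1.6778 6.0388 10.2191] v=[-2.5659 3.7215 -0.3662]
Step 6: x=[1.3717 6.9240 9.8325] v=[-1.2243 3.5408 -1.5465]

Answer: 1.3717 6.9240 9.8325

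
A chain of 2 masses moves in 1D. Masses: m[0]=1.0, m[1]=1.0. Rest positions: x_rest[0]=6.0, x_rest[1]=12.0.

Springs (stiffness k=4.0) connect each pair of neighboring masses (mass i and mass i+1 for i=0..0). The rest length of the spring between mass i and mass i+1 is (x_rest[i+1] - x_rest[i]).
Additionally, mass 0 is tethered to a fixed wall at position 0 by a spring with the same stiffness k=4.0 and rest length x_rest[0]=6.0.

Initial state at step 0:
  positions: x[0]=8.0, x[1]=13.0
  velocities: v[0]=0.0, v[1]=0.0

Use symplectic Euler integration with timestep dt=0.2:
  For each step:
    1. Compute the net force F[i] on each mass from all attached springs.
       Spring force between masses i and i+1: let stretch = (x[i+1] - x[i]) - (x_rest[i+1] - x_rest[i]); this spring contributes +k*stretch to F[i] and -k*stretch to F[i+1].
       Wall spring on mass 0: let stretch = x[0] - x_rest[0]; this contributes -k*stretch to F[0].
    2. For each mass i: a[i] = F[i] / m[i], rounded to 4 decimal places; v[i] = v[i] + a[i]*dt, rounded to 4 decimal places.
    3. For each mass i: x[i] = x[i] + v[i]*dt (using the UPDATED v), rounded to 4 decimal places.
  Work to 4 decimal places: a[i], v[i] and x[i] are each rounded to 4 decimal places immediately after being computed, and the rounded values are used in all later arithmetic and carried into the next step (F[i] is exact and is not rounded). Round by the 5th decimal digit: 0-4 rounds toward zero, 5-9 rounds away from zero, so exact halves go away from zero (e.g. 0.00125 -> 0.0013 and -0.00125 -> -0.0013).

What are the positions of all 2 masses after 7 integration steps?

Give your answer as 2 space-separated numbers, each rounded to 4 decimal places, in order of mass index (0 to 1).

Answer: 5.9554 11.3874

Derivation:
Step 0: x=[8.0000 13.0000] v=[0.0000 0.0000]
Step 1: x=[7.5200 13.1600] v=[-2.4000 0.8000]
Step 2: x=[6.7392 13.3776] v=[-3.9040 1.0880]
Step 3: x=[5.9423 13.4931] v=[-3.9846 0.5773]
Step 4: x=[5.4027 13.3604] v=[-2.6978 -0.6633]
Step 5: x=[5.2719 12.9145] v=[-0.6538 -2.2295]
Step 6: x=[5.5205 12.2058] v=[1.2428 -3.5436]
Step 7: x=[5.9554 11.3874] v=[2.1746 -4.0918]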